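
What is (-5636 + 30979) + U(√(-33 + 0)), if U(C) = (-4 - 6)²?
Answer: 25443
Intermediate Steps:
U(C) = 100 (U(C) = (-10)² = 100)
(-5636 + 30979) + U(√(-33 + 0)) = (-5636 + 30979) + 100 = 25343 + 100 = 25443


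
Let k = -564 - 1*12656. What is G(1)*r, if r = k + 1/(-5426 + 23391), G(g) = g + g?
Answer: -474994598/17965 ≈ -26440.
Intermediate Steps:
G(g) = 2*g
k = -13220 (k = -564 - 12656 = -13220)
r = -237497299/17965 (r = -13220 + 1/(-5426 + 23391) = -13220 + 1/17965 = -237497299/17965 ≈ -13220.)
G(1)*r = (2*1)*(-237497299/17965) = 2*(-237497299/17965) = -474994598/17965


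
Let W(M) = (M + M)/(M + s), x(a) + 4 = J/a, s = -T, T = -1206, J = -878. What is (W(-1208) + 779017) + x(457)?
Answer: 356560119/457 ≈ 7.8022e+5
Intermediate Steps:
s = 1206 (s = -1*(-1206) = 1206)
x(a) = -4 - 878/a
W(M) = 2*M/(1206 + M) (W(M) = (M + M)/(M + 1206) = (2*M)/(1206 + M) = 2*M/(1206 + M))
(W(-1208) + 779017) + x(457) = (2*(-1208)/(1206 - 1208) + 779017) + (-4 - 878/457) = (2*(-1208)/(-2) + 779017) + (-4 - 878*1/457) = (2*(-1208)*(-½) + 779017) + (-4 - 878/457) = (1208 + 779017) - 2706/457 = 780225 - 2706/457 = 356560119/457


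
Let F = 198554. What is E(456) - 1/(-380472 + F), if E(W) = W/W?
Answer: 181919/181918 ≈ 1.0000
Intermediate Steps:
E(W) = 1
E(456) - 1/(-380472 + F) = 1 - 1/(-380472 + 198554) = 1 - 1/(-181918) = 1 - 1*(-1/181918) = 1 + 1/181918 = 181919/181918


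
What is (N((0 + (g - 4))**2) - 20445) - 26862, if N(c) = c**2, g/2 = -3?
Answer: -37307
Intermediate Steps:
g = -6 (g = 2*(-3) = -6)
(N((0 + (g - 4))**2) - 20445) - 26862 = (((0 + (-6 - 4))**2)**2 - 20445) - 26862 = (((0 - 10)**2)**2 - 20445) - 26862 = (((-10)**2)**2 - 20445) - 26862 = (100**2 - 20445) - 26862 = (10000 - 20445) - 26862 = -10445 - 26862 = -37307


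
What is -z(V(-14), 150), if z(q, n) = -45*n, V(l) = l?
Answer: 6750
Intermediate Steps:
-z(V(-14), 150) = -(-45)*150 = -1*(-6750) = 6750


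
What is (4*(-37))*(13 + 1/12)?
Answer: -5809/3 ≈ -1936.3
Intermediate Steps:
(4*(-37))*(13 + 1/12) = -148*(13 + 1/12) = -148*157/12 = -5809/3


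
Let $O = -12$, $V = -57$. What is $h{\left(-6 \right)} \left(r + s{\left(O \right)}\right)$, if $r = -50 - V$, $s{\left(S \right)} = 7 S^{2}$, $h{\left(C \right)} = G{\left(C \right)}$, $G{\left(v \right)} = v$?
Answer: $-6090$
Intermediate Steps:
$h{\left(C \right)} = C$
$r = 7$ ($r = -50 - -57 = -50 + 57 = 7$)
$h{\left(-6 \right)} \left(r + s{\left(O \right)}\right) = - 6 \left(7 + 7 \left(-12\right)^{2}\right) = - 6 \left(7 + 7 \cdot 144\right) = - 6 \left(7 + 1008\right) = \left(-6\right) 1015 = -6090$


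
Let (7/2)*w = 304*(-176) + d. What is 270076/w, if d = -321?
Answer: -945266/53825 ≈ -17.562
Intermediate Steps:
w = -107650/7 (w = 2*(304*(-176) - 321)/7 = 2*(-53504 - 321)/7 = (2/7)*(-53825) = -107650/7 ≈ -15379.)
270076/w = 270076/(-107650/7) = 270076*(-7/107650) = -945266/53825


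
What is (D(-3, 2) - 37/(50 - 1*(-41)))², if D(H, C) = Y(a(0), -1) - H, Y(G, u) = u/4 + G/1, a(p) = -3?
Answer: 57121/132496 ≈ 0.43111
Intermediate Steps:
Y(G, u) = G + u/4 (Y(G, u) = u*(¼) + G*1 = u/4 + G = G + u/4)
D(H, C) = -13/4 - H (D(H, C) = (-3 + (¼)*(-1)) - H = (-3 - ¼) - H = -13/4 - H)
(D(-3, 2) - 37/(50 - 1*(-41)))² = ((-13/4 - 1*(-3)) - 37/(50 - 1*(-41)))² = ((-13/4 + 3) - 37/(50 + 41))² = (-¼ - 37/91)² = (-239/364)² = 57121/132496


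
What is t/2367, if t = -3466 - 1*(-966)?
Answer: -2500/2367 ≈ -1.0562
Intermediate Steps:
t = -2500 (t = -3466 + 966 = -2500)
t/2367 = -2500/2367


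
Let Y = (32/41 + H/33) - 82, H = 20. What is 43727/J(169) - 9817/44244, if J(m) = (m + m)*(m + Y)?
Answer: 1110392160131/894180221532 ≈ 1.2418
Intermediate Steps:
Y = -109070/1353 (Y = (32/41 + 20/33) - 82 = 1876/1353 - 82 = -109070/1353 ≈ -80.613)
J(m) = 2*m*(-109070/1353 + m) (J(m) = (m + m)*(m - 109070/1353) = (2*m)*(-109070/1353 + m) = 2*m*(-109070/1353 + m))
43727/J(169) - 9817/44244 = 43727/(((2/1353)*169*(-109070 + 1353*169))) - 9817/44244 = 43727/(((2/1353)*169*(-109070 + 228657))) - 9817*1/44244 = 43727/(((2/1353)*169*119587)) - 9817/44244 = 43727/(40420406/1353) - 9817/44244 = 43727*(1353/40420406) - 9817/44244 = 59162631/40420406 - 9817/44244 = 1110392160131/894180221532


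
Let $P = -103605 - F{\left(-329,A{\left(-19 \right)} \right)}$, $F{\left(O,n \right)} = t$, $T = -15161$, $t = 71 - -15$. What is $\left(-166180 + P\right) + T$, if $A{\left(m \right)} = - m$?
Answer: $-285032$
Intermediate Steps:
$t = 86$ ($t = 71 + 15 = 86$)
$F{\left(O,n \right)} = 86$
$P = -103691$ ($P = -103605 - 86 = -103691$)
$\left(-166180 + P\right) + T = \left(-166180 - 103691\right) - 15161 = -269871 - 15161 = -285032$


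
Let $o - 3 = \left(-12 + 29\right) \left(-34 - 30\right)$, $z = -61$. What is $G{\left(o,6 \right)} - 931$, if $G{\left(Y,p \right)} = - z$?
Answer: $-870$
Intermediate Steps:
$o = -1085$ ($o = 3 + \left(-12 + 29\right) \left(-34 - 30\right) = 3 + 17 \left(-64\right) = 3 - 1088 = -1085$)
$G{\left(Y,p \right)} = 61$ ($G{\left(Y,p \right)} = \left(-1\right) \left(-61\right) = 61$)
$G{\left(o,6 \right)} - 931 = 61 - 931 = -870$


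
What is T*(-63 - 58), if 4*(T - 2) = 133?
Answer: -17061/4 ≈ -4265.3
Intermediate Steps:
T = 141/4 (T = 2 + (1/4)*133 = 2 + 133/4 = 141/4 ≈ 35.250)
T*(-63 - 58) = 141*(-63 - 58)/4 = (141/4)*(-121) = -17061/4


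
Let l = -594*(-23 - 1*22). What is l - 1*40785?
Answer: -14055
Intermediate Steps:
l = 26730 (l = -594*(-23 - 22) = -594*(-45) = 26730)
l - 1*40785 = 26730 - 1*40785 = 26730 - 40785 = -14055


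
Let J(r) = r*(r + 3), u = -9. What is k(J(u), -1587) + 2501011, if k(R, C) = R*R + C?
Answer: 2502340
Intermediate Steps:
J(r) = r*(3 + r)
k(R, C) = C + R² (k(R, C) = R² + C = C + R²)
k(J(u), -1587) + 2501011 = (-1587 + (-9*(3 - 9))²) + 2501011 = (-1587 + (-9*(-6))²) + 2501011 = (-1587 + 54²) + 2501011 = (-1587 + 2916) + 2501011 = 1329 + 2501011 = 2502340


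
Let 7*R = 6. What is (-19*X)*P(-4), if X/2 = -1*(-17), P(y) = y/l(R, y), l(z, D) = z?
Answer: 9044/3 ≈ 3014.7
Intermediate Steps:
R = 6/7 (R = (⅐)*6 = 6/7 ≈ 0.85714)
P(y) = 7*y/6 (P(y) = y/(6/7) = y*(7/6) = 7*y/6)
X = 34 (X = 2*(-1*(-17)) = 2*17 = 34)
(-19*X)*P(-4) = (-19*34)*((7/6)*(-4)) = -646*(-14/3) = 9044/3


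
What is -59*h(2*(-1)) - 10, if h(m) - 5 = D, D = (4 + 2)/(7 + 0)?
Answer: -2489/7 ≈ -355.57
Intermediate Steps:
D = 6/7 ≈ 0.85714
h(m) = 41/7 (h(m) = 5 + 6/7 = 41/7)
-59*h(2*(-1)) - 10 = -59*41/7 - 10 = -2419/7 - 10 = -2489/7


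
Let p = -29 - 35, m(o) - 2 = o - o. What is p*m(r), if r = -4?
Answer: -128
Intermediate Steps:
m(o) = 2 (m(o) = 2 + (o - o) = 2 + 0 = 2)
p = -64
p*m(r) = -64*2 = -128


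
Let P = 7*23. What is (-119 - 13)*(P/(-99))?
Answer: 644/3 ≈ 214.67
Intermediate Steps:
P = 161
(-119 - 13)*(P/(-99)) = (-119 - 13)*(161/(-99)) = -21252*(-1)/99 = -132*(-161/99) = 644/3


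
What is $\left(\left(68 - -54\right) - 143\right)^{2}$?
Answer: $441$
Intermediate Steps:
$\left(\left(68 - -54\right) - 143\right)^{2} = \left(\left(68 + 54\right) - 143\right)^{2} = \left(122 - 143\right)^{2} = \left(-21\right)^{2} = 441$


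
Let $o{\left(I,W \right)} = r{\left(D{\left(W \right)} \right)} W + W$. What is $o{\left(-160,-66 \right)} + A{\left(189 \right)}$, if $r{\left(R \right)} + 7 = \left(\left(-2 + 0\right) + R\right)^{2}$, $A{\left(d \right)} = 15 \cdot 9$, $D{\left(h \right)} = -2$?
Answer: $-525$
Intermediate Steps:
$A{\left(d \right)} = 135$
$r{\left(R \right)} = -7 + \left(-2 + R\right)^{2}$ ($r{\left(R \right)} = -7 + \left(\left(-2 + 0\right) + R\right)^{2} = -7 + \left(-2 + R\right)^{2}$)
$o{\left(I,W \right)} = 10 W$ ($o{\left(I,W \right)} = \left(-7 + \left(-2 - 2\right)^{2}\right) W + W = \left(-7 + \left(-4\right)^{2}\right) W + W = \left(-7 + 16\right) W + W = 9 W + W = 10 W$)
$o{\left(-160,-66 \right)} + A{\left(189 \right)} = 10 \left(-66\right) + 135 = -660 + 135 = -525$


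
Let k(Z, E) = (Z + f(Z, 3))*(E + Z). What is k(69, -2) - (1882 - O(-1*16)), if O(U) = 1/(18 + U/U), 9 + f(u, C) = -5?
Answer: 34258/19 ≈ 1803.1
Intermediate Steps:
f(u, C) = -14 (f(u, C) = -9 - 5 = -14)
O(U) = 1/19 (O(U) = 1/(18 + 1) = 1/19)
k(Z, E) = (-14 + Z)*(E + Z) (k(Z, E) = (Z - 14)*(E + Z) = (-14 + Z)*(E + Z))
k(69, -2) - (1882 - O(-1*16)) = (69² - 14*(-2) - 14*69 - 2*69) - (1882 - 1*1/19) = (4761 + 28 - 966 - 138) - (1882 - 1/19) = 3685 - 1*35757/19 = 3685 - 35757/19 = 34258/19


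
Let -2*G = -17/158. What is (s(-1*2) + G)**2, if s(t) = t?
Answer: 378225/99856 ≈ 3.7877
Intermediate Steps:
G = 17/316 (G = -(-17)/(2*158) = -1/2*(-17/158) = 17/316 ≈ 0.053797)
(s(-1*2) + G)**2 = (-1*2 + 17/316)**2 = (-2 + 17/316)**2 = (-615/316)**2 = 378225/99856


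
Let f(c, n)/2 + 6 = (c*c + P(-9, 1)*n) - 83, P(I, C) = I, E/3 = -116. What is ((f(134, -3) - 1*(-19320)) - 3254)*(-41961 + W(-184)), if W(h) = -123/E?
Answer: -126197987245/58 ≈ -2.1758e+9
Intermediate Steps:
E = -348 (E = 3*(-116) = -348)
W(h) = 41/116 (W(h) = -123/(-348) = -123*(-1/348) = 41/116)
f(c, n) = -178 - 18*n + 2*c**2 (f(c, n) = -12 + 2*((c*c - 9*n) - 83) = -12 + 2*((c**2 - 9*n) - 83) = -12 + 2*(-83 + c**2 - 9*n) = -12 + (-166 - 18*n + 2*c**2) = -178 - 18*n + 2*c**2)
((f(134, -3) - 1*(-19320)) - 3254)*(-41961 + W(-184)) = (((-178 - 18*(-3) + 2*134**2) - 1*(-19320)) - 3254)*(-41961 + 41/116) = (((-178 + 54 + 2*17956) + 19320) - 3254)*(-4867435/116) = (((-178 + 54 + 35912) + 19320) - 3254)*(-4867435/116) = ((35788 + 19320) - 3254)*(-4867435/116) = (55108 - 3254)*(-4867435/116) = 51854*(-4867435/116) = -126197987245/58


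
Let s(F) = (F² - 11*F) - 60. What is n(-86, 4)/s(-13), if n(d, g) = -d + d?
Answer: 0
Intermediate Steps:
s(F) = -60 + F² - 11*F
n(d, g) = 0
n(-86, 4)/s(-13) = 0/(-60 + (-13)² - 11*(-13)) = 0/(-60 + 169 + 143) = 0/252 = 0*(1/252) = 0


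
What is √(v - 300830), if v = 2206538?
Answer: 14*√9723 ≈ 1380.5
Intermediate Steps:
√(v - 300830) = √(2206538 - 300830) = √1905708 = 14*√9723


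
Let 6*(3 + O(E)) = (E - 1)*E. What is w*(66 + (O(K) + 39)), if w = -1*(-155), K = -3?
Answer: 16120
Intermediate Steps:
w = 155
O(E) = -3 + E*(-1 + E)/6 (O(E) = -3 + ((E - 1)*E)/6 = -3 + ((-1 + E)*E)/6 = -3 + (E*(-1 + E))/6 = -3 + E*(-1 + E)/6)
w*(66 + (O(K) + 39)) = 155*(66 + ((-3 - 1/6*(-3) + (1/6)*(-3)**2) + 39)) = 155*(66 + ((-3 + 1/2 + (1/6)*9) + 39)) = 155*(66 + ((-3 + 1/2 + 3/2) + 39)) = 155*(66 + (-1 + 39)) = 155*(66 + 38) = 155*104 = 16120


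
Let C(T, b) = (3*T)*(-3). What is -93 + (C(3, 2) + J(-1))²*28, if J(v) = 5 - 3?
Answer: 17407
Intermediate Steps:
C(T, b) = -9*T
J(v) = 2
-93 + (C(3, 2) + J(-1))²*28 = -93 + (-9*3 + 2)²*28 = -93 + (-27 + 2)²*28 = -93 + (-25)²*28 = -93 + 625*28 = -93 + 17500 = 17407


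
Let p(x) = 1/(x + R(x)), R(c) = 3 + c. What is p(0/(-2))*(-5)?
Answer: -5/3 ≈ -1.6667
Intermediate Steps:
p(x) = 1/(3 + 2*x) (p(x) = 1/(x + (3 + x)) = 1/(3 + 2*x))
p(0/(-2))*(-5) = -5/(3 + 2*(0/(-2))) = -5/(3 + 2*(0*(-½))) = -5/(3 + 2*0) = -5/(3 + 0) = -5/3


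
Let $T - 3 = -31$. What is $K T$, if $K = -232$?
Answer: $6496$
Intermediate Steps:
$T = -28$ ($T = 3 - 31 = -28$)
$K T = \left(-232\right) \left(-28\right) = 6496$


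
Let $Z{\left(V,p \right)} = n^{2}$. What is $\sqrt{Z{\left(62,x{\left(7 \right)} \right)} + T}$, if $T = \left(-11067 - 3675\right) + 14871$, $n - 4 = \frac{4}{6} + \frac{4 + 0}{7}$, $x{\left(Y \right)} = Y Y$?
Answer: $\frac{\sqrt{68989}}{21} \approx 12.508$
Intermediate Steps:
$x{\left(Y \right)} = Y^{2}$
$n = \frac{110}{21}$ ($n = 4 + \left(\frac{4}{6} + \frac{4 + 0}{7}\right) = 4 + \left(4 \cdot \frac{1}{6} + 4 \cdot \frac{1}{7}\right) = 4 + \left(\frac{2}{3} + \frac{4}{7}\right) = 4 + \frac{26}{21} = \frac{110}{21} \approx 5.2381$)
$Z{\left(V,p \right)} = \frac{12100}{441}$ ($Z{\left(V,p \right)} = \left(\frac{110}{21}\right)^{2} = \frac{12100}{441}$)
$T = 129$ ($T = -14742 + 14871 = 129$)
$\sqrt{Z{\left(62,x{\left(7 \right)} \right)} + T} = \sqrt{\frac{12100}{441} + 129} = \sqrt{\frac{68989}{441}} = \frac{\sqrt{68989}}{21}$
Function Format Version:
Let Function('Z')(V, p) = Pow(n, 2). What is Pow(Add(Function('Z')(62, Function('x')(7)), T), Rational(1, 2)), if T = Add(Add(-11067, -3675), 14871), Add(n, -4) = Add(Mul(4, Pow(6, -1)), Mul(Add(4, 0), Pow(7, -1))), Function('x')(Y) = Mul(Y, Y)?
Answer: Mul(Rational(1, 21), Pow(68989, Rational(1, 2))) ≈ 12.508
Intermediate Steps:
Function('x')(Y) = Pow(Y, 2)
n = Rational(110, 21) (n = Add(4, Add(Mul(4, Pow(6, -1)), Mul(Add(4, 0), Pow(7, -1)))) = Add(4, Add(Mul(4, Rational(1, 6)), Mul(4, Rational(1, 7)))) = Add(4, Add(Rational(2, 3), Rational(4, 7))) = Add(4, Rational(26, 21)) = Rational(110, 21) ≈ 5.2381)
Function('Z')(V, p) = Rational(12100, 441) (Function('Z')(V, p) = Pow(Rational(110, 21), 2) = Rational(12100, 441))
T = 129 (T = Add(-14742, 14871) = 129)
Pow(Add(Function('Z')(62, Function('x')(7)), T), Rational(1, 2)) = Pow(Add(Rational(12100, 441), 129), Rational(1, 2)) = Pow(Rational(68989, 441), Rational(1, 2)) = Mul(Rational(1, 21), Pow(68989, Rational(1, 2)))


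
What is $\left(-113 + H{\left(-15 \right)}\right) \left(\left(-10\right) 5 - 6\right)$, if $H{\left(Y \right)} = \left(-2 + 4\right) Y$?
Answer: $8008$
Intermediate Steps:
$H{\left(Y \right)} = 2 Y$
$\left(-113 + H{\left(-15 \right)}\right) \left(\left(-10\right) 5 - 6\right) = \left(-113 + 2 \left(-15\right)\right) \left(\left(-10\right) 5 - 6\right) = \left(-113 - 30\right) \left(-50 - 6\right) = \left(-143\right) \left(-56\right) = 8008$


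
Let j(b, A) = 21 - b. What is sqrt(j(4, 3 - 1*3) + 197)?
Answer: sqrt(214) ≈ 14.629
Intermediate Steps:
sqrt(j(4, 3 - 1*3) + 197) = sqrt((21 - 1*4) + 197) = sqrt((21 - 4) + 197) = sqrt(17 + 197) = sqrt(214)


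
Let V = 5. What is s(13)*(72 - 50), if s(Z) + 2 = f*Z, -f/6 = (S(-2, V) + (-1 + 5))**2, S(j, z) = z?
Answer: -139040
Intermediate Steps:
f = -486 (f = -6*(5 + (-1 + 5))**2 = -6*(5 + 4)**2 = -6*9**2 = -6*81 = -486)
s(Z) = -2 - 486*Z
s(13)*(72 - 50) = (-2 - 486*13)*(72 - 50) = (-2 - 6318)*22 = -6320*22 = -139040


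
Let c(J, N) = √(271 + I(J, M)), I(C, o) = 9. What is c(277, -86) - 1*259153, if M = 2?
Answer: -259153 + 2*√70 ≈ -2.5914e+5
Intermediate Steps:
c(J, N) = 2*√70 (c(J, N) = √(271 + 9) = √280 = 2*√70)
c(277, -86) - 1*259153 = 2*√70 - 1*259153 = 2*√70 - 259153 = -259153 + 2*√70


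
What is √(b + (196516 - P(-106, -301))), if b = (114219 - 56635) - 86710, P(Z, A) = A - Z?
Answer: 11*√1385 ≈ 409.37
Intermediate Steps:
b = -29126 (b = 57584 - 86710 = -29126)
√(b + (196516 - P(-106, -301))) = √(-29126 + (196516 - (-301 - 1*(-106)))) = √(-29126 + (196516 - (-301 + 106))) = √(-29126 + (196516 - 1*(-195))) = √(-29126 + (196516 + 195)) = √(-29126 + 196711) = √167585 = 11*√1385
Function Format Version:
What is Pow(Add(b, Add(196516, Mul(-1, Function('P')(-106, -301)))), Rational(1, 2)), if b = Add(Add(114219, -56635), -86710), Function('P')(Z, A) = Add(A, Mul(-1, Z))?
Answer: Mul(11, Pow(1385, Rational(1, 2))) ≈ 409.37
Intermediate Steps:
b = -29126 (b = Add(57584, -86710) = -29126)
Pow(Add(b, Add(196516, Mul(-1, Function('P')(-106, -301)))), Rational(1, 2)) = Pow(Add(-29126, Add(196516, Mul(-1, Add(-301, Mul(-1, -106))))), Rational(1, 2)) = Pow(Add(-29126, Add(196516, Mul(-1, Add(-301, 106)))), Rational(1, 2)) = Pow(Add(-29126, Add(196516, Mul(-1, -195))), Rational(1, 2)) = Pow(Add(-29126, Add(196516, 195)), Rational(1, 2)) = Pow(Add(-29126, 196711), Rational(1, 2)) = Pow(167585, Rational(1, 2)) = Mul(11, Pow(1385, Rational(1, 2)))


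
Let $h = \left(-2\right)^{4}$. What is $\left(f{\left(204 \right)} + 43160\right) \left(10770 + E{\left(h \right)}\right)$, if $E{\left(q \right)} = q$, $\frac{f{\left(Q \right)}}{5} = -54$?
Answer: $462611540$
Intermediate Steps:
$h = 16$
$f{\left(Q \right)} = -270$ ($f{\left(Q \right)} = 5 \left(-54\right) = -270$)
$\left(f{\left(204 \right)} + 43160\right) \left(10770 + E{\left(h \right)}\right) = \left(-270 + 43160\right) \left(10770 + 16\right) = 42890 \cdot 10786 = 462611540$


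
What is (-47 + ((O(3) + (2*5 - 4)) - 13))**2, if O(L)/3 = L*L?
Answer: 729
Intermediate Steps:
O(L) = 3*L**2 (O(L) = 3*(L*L) = 3*L**2)
(-47 + ((O(3) + (2*5 - 4)) - 13))**2 = (-47 + ((3*3**2 + (2*5 - 4)) - 13))**2 = (-47 + ((3*9 + (10 - 4)) - 13))**2 = (-47 + ((27 + 6) - 13))**2 = (-47 + (33 - 13))**2 = (-47 + 20)**2 = (-27)**2 = 729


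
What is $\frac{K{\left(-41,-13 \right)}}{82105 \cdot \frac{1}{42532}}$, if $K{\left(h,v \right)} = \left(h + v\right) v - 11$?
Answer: $\frac{29389612}{82105} \approx 357.95$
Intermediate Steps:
$K{\left(h,v \right)} = -11 + v \left(h + v\right)$ ($K{\left(h,v \right)} = v \left(h + v\right) - 11 = -11 + v \left(h + v\right)$)
$\frac{K{\left(-41,-13 \right)}}{82105 \cdot \frac{1}{42532}} = \frac{-11 + \left(-13\right)^{2} - -533}{82105 \cdot \frac{1}{42532}} = \frac{-11 + 169 + 533}{82105 \cdot \frac{1}{42532}} = \frac{691}{\frac{82105}{42532}} = 691 \cdot \frac{42532}{82105} = \frac{29389612}{82105}$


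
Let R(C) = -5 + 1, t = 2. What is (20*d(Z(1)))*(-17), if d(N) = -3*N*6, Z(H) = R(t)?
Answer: -24480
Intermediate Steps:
R(C) = -4
Z(H) = -4
d(N) = -18*N
(20*d(Z(1)))*(-17) = (20*(-18*(-4)))*(-17) = (20*72)*(-17) = 1440*(-17) = -24480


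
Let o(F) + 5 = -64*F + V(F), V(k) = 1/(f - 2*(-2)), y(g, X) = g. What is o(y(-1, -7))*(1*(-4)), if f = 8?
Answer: -709/3 ≈ -236.33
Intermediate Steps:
V(k) = 1/12 (V(k) = 1/(8 - 2*(-2)) = 1/(8 + 4) = 1/12)
o(F) = -59/12 - 64*F (o(F) = -5 + (-64*F + 1/12) = -5 + (1/12 - 64*F) = -59/12 - 64*F)
o(y(-1, -7))*(1*(-4)) = (-59/12 - 64*(-1))*(1*(-4)) = (-59/12 + 64)*(-4) = (709/12)*(-4) = -709/3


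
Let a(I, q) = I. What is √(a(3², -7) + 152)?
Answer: √161 ≈ 12.689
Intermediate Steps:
√(a(3², -7) + 152) = √(3² + 152) = √(9 + 152) = √161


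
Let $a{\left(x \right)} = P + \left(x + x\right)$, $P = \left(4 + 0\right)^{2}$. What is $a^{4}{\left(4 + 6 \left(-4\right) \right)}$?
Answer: $331776$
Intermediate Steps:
$P = 16$ ($P = 4^{2} = 16$)
$a{\left(x \right)} = 16 + 2 x$ ($a{\left(x \right)} = 16 + \left(x + x\right) = 16 + 2 x$)
$a^{4}{\left(4 + 6 \left(-4\right) \right)} = \left(16 + 2 \left(4 + 6 \left(-4\right)\right)\right)^{4} = \left(16 + 2 \left(4 - 24\right)\right)^{4} = \left(16 + 2 \left(-20\right)\right)^{4} = \left(16 - 40\right)^{4} = \left(-24\right)^{4} = 331776$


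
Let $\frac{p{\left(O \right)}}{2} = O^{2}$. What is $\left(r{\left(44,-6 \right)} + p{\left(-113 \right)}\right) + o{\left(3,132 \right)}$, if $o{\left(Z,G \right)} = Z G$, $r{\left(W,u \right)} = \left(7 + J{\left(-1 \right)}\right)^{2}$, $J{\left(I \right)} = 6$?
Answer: $26103$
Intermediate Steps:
$p{\left(O \right)} = 2 O^{2}$
$r{\left(W,u \right)} = 169$ ($r{\left(W,u \right)} = \left(7 + 6\right)^{2} = 13^{2} = 169$)
$o{\left(Z,G \right)} = G Z$
$\left(r{\left(44,-6 \right)} + p{\left(-113 \right)}\right) + o{\left(3,132 \right)} = \left(169 + 2 \left(-113\right)^{2}\right) + 132 \cdot 3 = \left(169 + 2 \cdot 12769\right) + 396 = \left(169 + 25538\right) + 396 = 25707 + 396 = 26103$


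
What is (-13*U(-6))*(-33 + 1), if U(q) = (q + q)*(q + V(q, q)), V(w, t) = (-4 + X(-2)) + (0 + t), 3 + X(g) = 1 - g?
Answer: 79872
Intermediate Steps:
X(g) = -2 - g (X(g) = -3 + (1 - g) = -2 - g)
V(w, t) = -4 + t (V(w, t) = (-4 + (-2 - 1*(-2))) + (0 + t) = (-4 + (-2 + 2)) + t = (-4 + 0) + t = -4 + t)
U(q) = 2*q*(-4 + 2*q) (U(q) = (q + q)*(q + (-4 + q)) = (2*q)*(-4 + 2*q) = 2*q*(-4 + 2*q))
(-13*U(-6))*(-33 + 1) = (-52*(-6)*(-2 - 6))*(-33 + 1) = -52*(-6)*(-8)*(-32) = -13*192*(-32) = -2496*(-32) = 79872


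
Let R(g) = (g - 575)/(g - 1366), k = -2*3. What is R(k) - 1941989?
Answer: -380629761/196 ≈ -1.9420e+6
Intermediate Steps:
k = -6
R(g) = (-575 + g)/(-1366 + g)
R(k) - 1941989 = (-575 - 6)/(-1366 - 6) - 1941989 = -581/(-1372) - 1941989 = -1/1372*(-581) - 1941989 = 83/196 - 1941989 = -380629761/196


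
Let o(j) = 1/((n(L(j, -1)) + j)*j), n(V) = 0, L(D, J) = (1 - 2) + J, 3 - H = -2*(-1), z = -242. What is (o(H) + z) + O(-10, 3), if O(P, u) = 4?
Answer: -237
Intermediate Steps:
H = 1 (H = 3 - (-2)*(-1) = 3 - 1*2 = 3 - 2 = 1)
L(D, J) = -1 + J
o(j) = j⁻² (o(j) = 1/((0 + j)*j) = 1/(j*j) = j⁻²)
(o(H) + z) + O(-10, 3) = (1⁻² - 242) + 4 = (1 - 242) + 4 = -241 + 4 = -237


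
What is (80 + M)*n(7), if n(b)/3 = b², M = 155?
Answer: 34545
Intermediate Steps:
n(b) = 3*b²
(80 + M)*n(7) = (80 + 155)*(3*7²) = 235*(3*49) = 235*147 = 34545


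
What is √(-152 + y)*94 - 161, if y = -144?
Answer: -161 + 188*I*√74 ≈ -161.0 + 1617.2*I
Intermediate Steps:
√(-152 + y)*94 - 161 = √(-152 - 144)*94 - 161 = √(-296)*94 - 161 = (2*I*√74)*94 - 161 = 188*I*√74 - 161 = -161 + 188*I*√74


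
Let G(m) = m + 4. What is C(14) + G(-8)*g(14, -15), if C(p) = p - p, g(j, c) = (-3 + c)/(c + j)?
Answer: -72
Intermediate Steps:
g(j, c) = (-3 + c)/(c + j)
C(p) = 0
G(m) = 4 + m
C(14) + G(-8)*g(14, -15) = 0 + (4 - 8)*((-3 - 15)/(-15 + 14)) = 0 - 4*(-18)/(-1) = 0 - (-4)*(-18) = 0 - 4*18 = 0 - 72 = -72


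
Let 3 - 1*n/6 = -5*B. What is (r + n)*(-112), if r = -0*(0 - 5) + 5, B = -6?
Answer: 17584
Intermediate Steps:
n = -162 (n = 18 - (-30)*(-6) = 18 - 6*30 = 18 - 180 = -162)
r = 5 (r = -0*(-5) + 5 = -4*0 + 5 = 0 + 5 = 5)
(r + n)*(-112) = (5 - 162)*(-112) = -157*(-112) = 17584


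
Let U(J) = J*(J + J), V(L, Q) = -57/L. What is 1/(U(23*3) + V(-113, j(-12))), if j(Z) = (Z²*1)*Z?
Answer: 113/1076043 ≈ 0.00010501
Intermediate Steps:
j(Z) = Z³ (j(Z) = Z²*Z = Z³)
U(J) = 2*J² (U(J) = J*(2*J) = 2*J²)
1/(U(23*3) + V(-113, j(-12))) = 1/(2*(23*3)² - 57/(-113)) = 1/(2*69² - 57*(-1/113)) = 1/(2*4761 + 57/113) = 1/(9522 + 57/113) = 1/(1076043/113) = 113/1076043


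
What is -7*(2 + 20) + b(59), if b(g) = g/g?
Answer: -153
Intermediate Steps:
b(g) = 1
-7*(2 + 20) + b(59) = -7*(2 + 20) + 1 = -7*22 + 1 = -154 + 1 = -153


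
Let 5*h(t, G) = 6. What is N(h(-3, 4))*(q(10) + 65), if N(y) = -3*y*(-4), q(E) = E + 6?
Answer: 5832/5 ≈ 1166.4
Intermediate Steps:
h(t, G) = 6/5 (h(t, G) = (1/5)*6 = 6/5)
q(E) = 6 + E
N(y) = 12*y
N(h(-3, 4))*(q(10) + 65) = (12*(6/5))*((6 + 10) + 65) = 72*(16 + 65)/5 = (72/5)*81 = 5832/5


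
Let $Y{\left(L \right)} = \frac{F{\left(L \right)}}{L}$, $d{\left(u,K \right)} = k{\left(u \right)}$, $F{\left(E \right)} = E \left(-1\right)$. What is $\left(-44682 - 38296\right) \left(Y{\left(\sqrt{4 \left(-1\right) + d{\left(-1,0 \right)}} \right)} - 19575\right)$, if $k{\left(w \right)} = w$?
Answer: $1624377328$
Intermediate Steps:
$F{\left(E \right)} = - E$
$d{\left(u,K \right)} = u$
$Y{\left(L \right)} = -1$ ($Y{\left(L \right)} = \frac{\left(-1\right) L}{L} = -1$)
$\left(-44682 - 38296\right) \left(Y{\left(\sqrt{4 \left(-1\right) + d{\left(-1,0 \right)}} \right)} - 19575\right) = \left(-44682 - 38296\right) \left(-1 - 19575\right) = \left(-82978\right) \left(-19576\right) = 1624377328$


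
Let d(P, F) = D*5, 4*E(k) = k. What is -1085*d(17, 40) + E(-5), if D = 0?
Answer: -5/4 ≈ -1.2500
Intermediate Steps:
E(k) = k/4
d(P, F) = 0 (d(P, F) = 0*5 = 0)
-1085*d(17, 40) + E(-5) = -1085*0 + (¼)*(-5) = 0 - 5/4 = -5/4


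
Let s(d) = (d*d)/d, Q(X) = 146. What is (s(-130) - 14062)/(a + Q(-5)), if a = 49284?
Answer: -7096/24715 ≈ -0.28711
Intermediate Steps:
s(d) = d (s(d) = d²/d = d)
(s(-130) - 14062)/(a + Q(-5)) = (-130 - 14062)/(49284 + 146) = -14192/49430 = -14192*1/49430 = -7096/24715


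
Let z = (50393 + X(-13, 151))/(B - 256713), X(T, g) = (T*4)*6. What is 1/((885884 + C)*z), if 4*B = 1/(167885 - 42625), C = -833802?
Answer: -128623481519/1306871972387680 ≈ -9.8421e-5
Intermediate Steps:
X(T, g) = 24*T (X(T, g) = (4*T)*6 = 24*T)
B = 1/501040 (B = 1/(4*(167885 - 42625)) = (1/4)/125260 = (1/4)*(1/125260) = 1/501040 ≈ 1.9958e-6)
z = -25092584240/128623481519 (z = (50393 + 24*(-13))/(1/501040 - 256713) = (50393 - 312)/(-128623481519/501040) = 50081*(-501040/128623481519) = -25092584240/128623481519 ≈ -0.19509)
1/((885884 + C)*z) = 1/((885884 - 833802)*(-25092584240/128623481519)) = -128623481519/25092584240/52082 = (1/52082)*(-128623481519/25092584240) = -128623481519/1306871972387680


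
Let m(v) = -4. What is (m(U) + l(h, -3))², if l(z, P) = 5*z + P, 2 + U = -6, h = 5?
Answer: 324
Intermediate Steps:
U = -8 (U = -2 - 6 = -8)
l(z, P) = P + 5*z
(m(U) + l(h, -3))² = (-4 + (-3 + 5*5))² = (-4 + (-3 + 25))² = (-4 + 22)² = 18² = 324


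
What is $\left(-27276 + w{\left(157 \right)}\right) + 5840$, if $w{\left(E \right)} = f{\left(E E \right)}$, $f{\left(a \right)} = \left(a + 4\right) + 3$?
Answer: $3220$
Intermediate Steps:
$f{\left(a \right)} = 7 + a$ ($f{\left(a \right)} = \left(4 + a\right) + 3 = 7 + a$)
$w{\left(E \right)} = 7 + E^{2}$ ($w{\left(E \right)} = 7 + E E = 7 + E^{2}$)
$\left(-27276 + w{\left(157 \right)}\right) + 5840 = \left(-27276 + \left(7 + 157^{2}\right)\right) + 5840 = \left(-27276 + \left(7 + 24649\right)\right) + 5840 = \left(-27276 + 24656\right) + 5840 = -2620 + 5840 = 3220$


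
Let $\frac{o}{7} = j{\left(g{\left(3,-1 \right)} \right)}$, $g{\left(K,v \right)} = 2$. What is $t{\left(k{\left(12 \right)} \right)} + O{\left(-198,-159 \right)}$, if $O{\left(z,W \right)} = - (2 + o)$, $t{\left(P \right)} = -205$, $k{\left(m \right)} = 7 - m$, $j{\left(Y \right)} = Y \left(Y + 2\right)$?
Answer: $-263$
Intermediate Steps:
$j{\left(Y \right)} = Y \left(2 + Y\right)$
$o = 56$ ($o = 7 \cdot 2 \left(2 + 2\right) = 7 \cdot 2 \cdot 4 = 7 \cdot 8 = 56$)
$O{\left(z,W \right)} = -58$ ($O{\left(z,W \right)} = - (2 + 56) = \left(-1\right) 58 = -58$)
$t{\left(k{\left(12 \right)} \right)} + O{\left(-198,-159 \right)} = -205 - 58 = -263$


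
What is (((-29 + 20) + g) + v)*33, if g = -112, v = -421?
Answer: -17886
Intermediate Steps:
(((-29 + 20) + g) + v)*33 = (((-29 + 20) - 112) - 421)*33 = ((-9 - 112) - 421)*33 = (-121 - 421)*33 = -542*33 = -17886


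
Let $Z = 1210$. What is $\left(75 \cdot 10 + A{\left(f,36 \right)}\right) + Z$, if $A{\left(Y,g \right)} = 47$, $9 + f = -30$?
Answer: $2007$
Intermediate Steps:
$f = -39$ ($f = -9 - 30 = -39$)
$\left(75 \cdot 10 + A{\left(f,36 \right)}\right) + Z = \left(75 \cdot 10 + 47\right) + 1210 = \left(750 + 47\right) + 1210 = 797 + 1210 = 2007$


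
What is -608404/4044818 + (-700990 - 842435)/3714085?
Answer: -850253739199/1502279786153 ≈ -0.56598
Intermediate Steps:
-608404/4044818 + (-700990 - 842435)/3714085 = -608404*1/4044818 - 1543425*1/3714085 = -304202/2022409 - 308685/742817 = -850253739199/1502279786153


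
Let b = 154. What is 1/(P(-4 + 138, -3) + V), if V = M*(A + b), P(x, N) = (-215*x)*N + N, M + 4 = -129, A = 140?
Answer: 1/47325 ≈ 2.1130e-5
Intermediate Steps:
M = -133 (M = -4 - 129 = -133)
P(x, N) = N - 215*N*x (P(x, N) = -215*N*x + N = N - 215*N*x)
V = -39102 (V = -133*(140 + 154) = -133*294 = -39102)
1/(P(-4 + 138, -3) + V) = 1/(-3*(1 - 215*(-4 + 138)) - 39102) = 1/(-3*(1 - 215*134) - 39102) = 1/(-3*(1 - 28810) - 39102) = 1/(-3*(-28809) - 39102) = 1/(86427 - 39102) = 1/47325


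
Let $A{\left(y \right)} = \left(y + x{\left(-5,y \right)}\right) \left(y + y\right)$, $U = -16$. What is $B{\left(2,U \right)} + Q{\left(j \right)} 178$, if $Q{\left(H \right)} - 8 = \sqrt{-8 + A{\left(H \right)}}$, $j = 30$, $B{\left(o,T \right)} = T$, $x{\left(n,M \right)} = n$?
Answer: $1408 + 356 \sqrt{373} \approx 8283.5$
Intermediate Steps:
$A{\left(y \right)} = 2 y \left(-5 + y\right)$ ($A{\left(y \right)} = \left(y - 5\right) \left(y + y\right) = \left(-5 + y\right) 2 y = 2 y \left(-5 + y\right)$)
$Q{\left(H \right)} = 8 + \sqrt{-8 + 2 H \left(-5 + H\right)}$
$B{\left(2,U \right)} + Q{\left(j \right)} 178 = -16 + \left(8 + \sqrt{2} \sqrt{-4 + 30 \left(-5 + 30\right)}\right) 178 = -16 + \left(8 + \sqrt{2} \sqrt{-4 + 30 \cdot 25}\right) 178 = -16 + \left(8 + \sqrt{2} \sqrt{-4 + 750}\right) 178 = -16 + \left(8 + \sqrt{2} \sqrt{746}\right) 178 = -16 + \left(8 + 2 \sqrt{373}\right) 178 = -16 + \left(1424 + 356 \sqrt{373}\right) = 1408 + 356 \sqrt{373}$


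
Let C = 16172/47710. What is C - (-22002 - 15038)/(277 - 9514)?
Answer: -62222986/16949895 ≈ -3.6710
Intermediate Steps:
C = 622/1835 (C = 16172*(1/47710) = 622/1835 ≈ 0.33896)
C - (-22002 - 15038)/(277 - 9514) = 622/1835 - (-22002 - 15038)/(277 - 9514) = 622/1835 - (-37040)/(-9237) = 622/1835 - (-37040)*(-1)/9237 = 622/1835 - 1*37040/9237 = 622/1835 - 37040/9237 = -62222986/16949895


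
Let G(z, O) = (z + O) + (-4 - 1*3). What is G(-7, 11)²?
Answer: 9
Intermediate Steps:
G(z, O) = -7 + O + z (G(z, O) = (O + z) + (-4 - 3) = (O + z) - 7 = -7 + O + z)
G(-7, 11)² = (-7 + 11 - 7)² = (-3)² = 9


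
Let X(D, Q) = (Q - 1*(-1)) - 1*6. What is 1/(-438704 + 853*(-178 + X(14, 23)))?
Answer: -1/575184 ≈ -1.7386e-6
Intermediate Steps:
X(D, Q) = -5 + Q (X(D, Q) = (Q + 1) - 6 = (1 + Q) - 6 = -5 + Q)
1/(-438704 + 853*(-178 + X(14, 23))) = 1/(-438704 + 853*(-178 + (-5 + 23))) = 1/(-438704 + 853*(-178 + 18)) = 1/(-438704 + 853*(-160)) = 1/(-438704 - 136480) = 1/(-575184) = -1/575184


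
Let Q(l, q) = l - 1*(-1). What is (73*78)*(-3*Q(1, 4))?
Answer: -34164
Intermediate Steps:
Q(l, q) = 1 + l (Q(l, q) = l + 1 = 1 + l)
(73*78)*(-3*Q(1, 4)) = (73*78)*(-3*(1 + 1)) = 5694*(-3*2) = 5694*(-6) = -34164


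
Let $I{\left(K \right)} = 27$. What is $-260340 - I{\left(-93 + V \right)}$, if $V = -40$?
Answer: $-260367$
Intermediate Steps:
$-260340 - I{\left(-93 + V \right)} = -260340 - 27 = -260367$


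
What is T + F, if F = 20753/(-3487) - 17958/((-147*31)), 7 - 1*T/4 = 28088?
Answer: -594963134597/5296753 ≈ -1.1233e+5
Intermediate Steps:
T = -112324 (T = 28 - 4*28088 = 28 - 112352 = -112324)
F = -10650625/5296753 (F = 20753*(-1/3487) - 17958/(-4557) = -20753/3487 - 17958*(-1/4557) = -20753/3487 + 5986/1519 = -10650625/5296753 ≈ -2.0108)
T + F = -112324 - 10650625/5296753 = -594963134597/5296753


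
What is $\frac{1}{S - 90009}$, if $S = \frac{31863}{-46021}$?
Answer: $- \frac{46021}{4142336052} \approx -1.111 \cdot 10^{-5}$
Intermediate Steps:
$S = - \frac{31863}{46021}$ ($S = 31863 \left(- \frac{1}{46021}\right) = - \frac{31863}{46021} \approx -0.69236$)
$\frac{1}{S - 90009} = \frac{1}{- \frac{31863}{46021} - 90009} = \frac{1}{- \frac{4142336052}{46021}} = - \frac{46021}{4142336052}$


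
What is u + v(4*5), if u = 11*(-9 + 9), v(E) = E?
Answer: 20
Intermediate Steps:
u = 0 (u = 11*0 = 0)
u + v(4*5) = 0 + 4*5 = 0 + 20 = 20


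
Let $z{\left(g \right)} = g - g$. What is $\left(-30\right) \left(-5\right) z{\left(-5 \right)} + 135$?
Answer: $135$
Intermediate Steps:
$z{\left(g \right)} = 0$
$\left(-30\right) \left(-5\right) z{\left(-5 \right)} + 135 = \left(-30\right) \left(-5\right) 0 + 135 = 150 \cdot 0 + 135 = 0 + 135 = 135$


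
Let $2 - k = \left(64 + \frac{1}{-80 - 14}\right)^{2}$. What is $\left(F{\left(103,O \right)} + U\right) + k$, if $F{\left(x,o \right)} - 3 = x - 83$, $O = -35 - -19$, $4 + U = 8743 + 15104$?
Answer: $\frac{174717423}{8836} \approx 19773.0$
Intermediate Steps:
$U = 23843$ ($U = -4 + \left(8743 + 15104\right) = -4 + 23847 = 23843$)
$O = -16$ ($O = -35 + 19 = -16$)
$k = - \frac{36162553}{8836}$ ($k = 2 - \left(64 + \frac{1}{-80 - 14}\right)^{2} = 2 - \left(64 + \frac{1}{-94}\right)^{2} = 2 - \left(64 - \frac{1}{94}\right)^{2} = 2 - \left(\frac{6015}{94}\right)^{2} = 2 - \frac{36180225}{8836} = - \frac{36162553}{8836} \approx -4092.6$)
$F{\left(x,o \right)} = -80 + x$ ($F{\left(x,o \right)} = 3 + \left(x - 83\right) = 3 + \left(-83 + x\right) = -80 + x$)
$\left(F{\left(103,O \right)} + U\right) + k = \left(\left(-80 + 103\right) + 23843\right) - \frac{36162553}{8836} = \left(23 + 23843\right) - \frac{36162553}{8836} = 23866 - \frac{36162553}{8836} = \frac{174717423}{8836}$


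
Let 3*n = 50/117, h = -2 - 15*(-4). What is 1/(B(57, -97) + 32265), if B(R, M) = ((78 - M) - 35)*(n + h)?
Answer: 351/14182135 ≈ 2.4749e-5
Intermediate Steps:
h = 58 (h = -2 - 5*(-12) = -2 + 60 = 58)
n = 50/351 (n = (50/117)/3 = (50*(1/117))/3 = (⅓)*(50/117) = 50/351 ≈ 0.14245)
B(R, M) = 877544/351 - 20408*M/351 (B(R, M) = ((78 - M) - 35)*(50/351 + 58) = (43 - M)*(20408/351) = 877544/351 - 20408*M/351)
1/(B(57, -97) + 32265) = 1/((877544/351 - 20408/351*(-97)) + 32265) = 1/((877544/351 + 1979576/351) + 32265) = 1/(2857120/351 + 32265) = 1/(14182135/351) = 351/14182135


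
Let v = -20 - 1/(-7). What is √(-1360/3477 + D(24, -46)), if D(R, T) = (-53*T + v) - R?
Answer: √1418027208297/24339 ≈ 48.926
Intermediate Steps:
v = -139/7 (v = -20 - 1*(-⅐) = -20 + ⅐ = -139/7 ≈ -19.857)
D(R, T) = -139/7 - R - 53*T (D(R, T) = (-53*T - 139/7) - R = (-139/7 - 53*T) - R = -139/7 - R - 53*T)
√(-1360/3477 + D(24, -46)) = √(-1360/3477 + (-139/7 - 1*24 - 53*(-46))) = √(-1360*1/3477 + (-139/7 - 24 + 2438)) = √(-1360/3477 + 16759/7) = √(58261523/24339) = √1418027208297/24339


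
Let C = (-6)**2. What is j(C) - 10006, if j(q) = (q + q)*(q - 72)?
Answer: -12598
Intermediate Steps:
C = 36
j(q) = 2*q*(-72 + q) (j(q) = (2*q)*(-72 + q) = 2*q*(-72 + q))
j(C) - 10006 = 2*36*(-72 + 36) - 10006 = 2*36*(-36) - 10006 = -2592 - 10006 = -12598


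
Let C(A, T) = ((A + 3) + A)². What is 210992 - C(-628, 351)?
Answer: -1359017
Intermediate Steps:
C(A, T) = (3 + 2*A)² (C(A, T) = ((3 + A) + A)² = (3 + 2*A)²)
210992 - C(-628, 351) = 210992 - (3 + 2*(-628))² = 210992 - (3 - 1256)² = 210992 - 1*(-1253)² = 210992 - 1*1570009 = 210992 - 1570009 = -1359017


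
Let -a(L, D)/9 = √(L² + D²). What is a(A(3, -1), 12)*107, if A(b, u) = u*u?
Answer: -963*√145 ≈ -11596.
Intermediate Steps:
A(b, u) = u²
a(L, D) = -9*√(D² + L²) (a(L, D) = -9*√(L² + D²) = -9*√(D² + L²))
a(A(3, -1), 12)*107 = -9*√(12² + ((-1)²)²)*107 = -9*√(144 + 1²)*107 = -9*√(144 + 1)*107 = -9*√145*107 = -963*√145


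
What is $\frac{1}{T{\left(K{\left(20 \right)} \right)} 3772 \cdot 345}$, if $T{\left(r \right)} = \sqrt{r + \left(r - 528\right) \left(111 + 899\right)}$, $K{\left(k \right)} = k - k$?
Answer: $- \frac{i \sqrt{33330}}{173494648800} \approx - 1.0523 \cdot 10^{-9} i$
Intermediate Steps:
$K{\left(k \right)} = 0$
$T{\left(r \right)} = \sqrt{-533280 + 1011 r}$ ($T{\left(r \right)} = \sqrt{r + \left(-528 + r\right) 1010} = \sqrt{r + \left(-533280 + 1010 r\right)} = \sqrt{-533280 + 1011 r}$)
$\frac{1}{T{\left(K{\left(20 \right)} \right)} 3772 \cdot 345} = \frac{1}{\sqrt{-533280 + 1011 \cdot 0} \cdot 3772 \cdot 345} = \frac{1}{\sqrt{-533280 + 0} \cdot 1301340} = \frac{1}{\sqrt{-533280}} \cdot \frac{1}{1301340} = \frac{1}{4 i \sqrt{33330}} \cdot \frac{1}{1301340} = - \frac{i \sqrt{33330}}{133320} \cdot \frac{1}{1301340} = - \frac{i \sqrt{33330}}{173494648800}$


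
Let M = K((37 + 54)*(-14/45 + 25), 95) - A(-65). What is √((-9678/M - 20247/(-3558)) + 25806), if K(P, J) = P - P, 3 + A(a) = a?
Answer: √2608689494009/10081 ≈ 160.22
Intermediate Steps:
A(a) = -3 + a
K(P, J) = 0
M = 68 (M = 0 - (-3 - 65) = 0 - 1*(-68) = 0 + 68 = 68)
√((-9678/M - 20247/(-3558)) + 25806) = √((-9678/68 - 20247/(-3558)) + 25806) = √((-9678*1/68 - 20247*(-1/3558)) + 25806) = √((-4839/34 + 6749/1186) + 25806) = √(-1377397/10081 + 25806) = √(258772889/10081) = √2608689494009/10081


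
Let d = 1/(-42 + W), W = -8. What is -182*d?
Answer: 91/25 ≈ 3.6400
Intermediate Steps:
d = -1/50 (d = 1/(-42 - 8) = 1/(-50) = -1/50 ≈ -0.020000)
-182*d = -182*(-1/50) = 91/25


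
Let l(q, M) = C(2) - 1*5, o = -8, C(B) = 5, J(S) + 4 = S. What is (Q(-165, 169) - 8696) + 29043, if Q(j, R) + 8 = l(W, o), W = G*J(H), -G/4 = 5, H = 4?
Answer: 20339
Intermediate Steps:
J(S) = -4 + S
G = -20 (G = -4*5 = -20)
W = 0 (W = -20*(-4 + 4) = -20*0 = 0)
l(q, M) = 0 (l(q, M) = 5 - 1*5 = 5 - 5 = 0)
Q(j, R) = -8 (Q(j, R) = -8 + 0 = -8)
(Q(-165, 169) - 8696) + 29043 = (-8 - 8696) + 29043 = -8704 + 29043 = 20339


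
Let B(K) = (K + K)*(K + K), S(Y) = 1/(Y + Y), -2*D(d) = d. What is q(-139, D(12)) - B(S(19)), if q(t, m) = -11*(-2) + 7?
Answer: 10468/361 ≈ 28.997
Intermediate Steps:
D(d) = -d/2
S(Y) = 1/(2*Y)
B(K) = 4*K**2 (B(K) = (2*K)*(2*K) = 4*K**2)
q(t, m) = 29 (q(t, m) = 22 + 7 = 29)
q(-139, D(12)) - B(S(19)) = 29 - 4*((1/2)/19)**2 = 29 - 4*((1/2)*(1/19))**2 = 29 - 4*(1/38)**2 = 29 - 4/1444 = 29 - 1*1/361 = 29 - 1/361 = 10468/361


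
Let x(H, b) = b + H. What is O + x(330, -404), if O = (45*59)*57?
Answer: 151261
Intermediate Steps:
x(H, b) = H + b
O = 151335 (O = 2655*57 = 151335)
O + x(330, -404) = 151335 + (330 - 404) = 151335 - 74 = 151261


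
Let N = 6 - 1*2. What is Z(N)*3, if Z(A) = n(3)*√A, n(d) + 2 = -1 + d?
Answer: 0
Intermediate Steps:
n(d) = -3 + d (n(d) = -2 + (-1 + d) = -3 + d)
N = 4 (N = 6 - 2 = 4)
Z(A) = 0 (Z(A) = (-3 + 3)*√A = 0*√A = 0)
Z(N)*3 = 0*3 = 0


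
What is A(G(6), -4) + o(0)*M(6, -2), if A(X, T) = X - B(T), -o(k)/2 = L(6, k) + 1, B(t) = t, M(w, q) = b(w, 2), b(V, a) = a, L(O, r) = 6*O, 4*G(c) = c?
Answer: -285/2 ≈ -142.50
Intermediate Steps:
G(c) = c/4
M(w, q) = 2
o(k) = -74 (o(k) = -2*(6*6 + 1) = -2*(36 + 1) = -2*37 = -74)
A(X, T) = X - T
A(G(6), -4) + o(0)*M(6, -2) = ((¼)*6 - 1*(-4)) - 74*2 = (3/2 + 4) - 148 = 11/2 - 148 = -285/2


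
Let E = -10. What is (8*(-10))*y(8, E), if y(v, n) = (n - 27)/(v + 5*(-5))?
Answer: -2960/17 ≈ -174.12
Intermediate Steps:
y(v, n) = (-27 + n)/(-25 + v) (y(v, n) = (-27 + n)/(v - 25) = (-27 + n)/(-25 + v))
(8*(-10))*y(8, E) = (8*(-10))*((-27 - 10)/(-25 + 8)) = -80*(-37)/(-17) = -(-80)*(-37)/17 = -80*37/17 = -2960/17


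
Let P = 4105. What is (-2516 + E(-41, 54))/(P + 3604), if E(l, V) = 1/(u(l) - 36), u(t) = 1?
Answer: -88061/269815 ≈ -0.32638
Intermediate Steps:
E(l, V) = -1/35 (E(l, V) = 1/(1 - 36) = 1/(-35) = -1/35)
(-2516 + E(-41, 54))/(P + 3604) = (-2516 - 1/35)/(4105 + 3604) = -88061/35/7709 = -88061/35*1/7709 = -88061/269815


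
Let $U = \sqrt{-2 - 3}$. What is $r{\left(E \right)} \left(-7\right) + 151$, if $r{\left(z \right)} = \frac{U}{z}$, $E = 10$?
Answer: $151 - \frac{7 i \sqrt{5}}{10} \approx 151.0 - 1.5652 i$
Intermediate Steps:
$U = i \sqrt{5}$ ($U = \sqrt{-5} = i \sqrt{5} \approx 2.2361 i$)
$r{\left(z \right)} = \frac{i \sqrt{5}}{z}$
$r{\left(E \right)} \left(-7\right) + 151 = \frac{i \sqrt{5}}{10} \left(-7\right) + 151 = - \frac{7 i \sqrt{5}}{10} + 151 = 151 - \frac{7 i \sqrt{5}}{10}$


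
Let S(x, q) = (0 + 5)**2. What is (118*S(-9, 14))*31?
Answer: 91450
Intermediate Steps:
S(x, q) = 25 (S(x, q) = 5**2 = 25)
(118*S(-9, 14))*31 = (118*25)*31 = 2950*31 = 91450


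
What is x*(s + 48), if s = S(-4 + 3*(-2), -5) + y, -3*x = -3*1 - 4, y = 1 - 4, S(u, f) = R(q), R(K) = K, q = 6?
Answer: 119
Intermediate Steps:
S(u, f) = 6
y = -3
x = 7/3 (x = -(-3*1 - 4)/3 = -(-3 - 4)/3 = -⅓*(-7) = 7/3 ≈ 2.3333)
s = 3 (s = 6 - 3 = 3)
x*(s + 48) = 7*(3 + 48)/3 = (7/3)*51 = 119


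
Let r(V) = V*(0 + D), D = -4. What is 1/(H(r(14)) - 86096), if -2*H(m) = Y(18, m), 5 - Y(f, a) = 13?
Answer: -1/86092 ≈ -1.1615e-5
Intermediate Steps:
r(V) = -4*V (r(V) = V*(0 - 4) = V*(-4) = -4*V)
Y(f, a) = -8 (Y(f, a) = 5 - 1*13 = 5 - 13 = -8)
H(m) = 4 (H(m) = -1/2*(-8) = 4)
1/(H(r(14)) - 86096) = 1/(4 - 86096) = 1/(-86092) = -1/86092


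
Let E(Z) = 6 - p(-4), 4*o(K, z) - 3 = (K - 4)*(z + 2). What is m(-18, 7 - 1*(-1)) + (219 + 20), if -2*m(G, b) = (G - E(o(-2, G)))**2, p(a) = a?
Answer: -153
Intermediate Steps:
o(K, z) = 3/4 + (-4 + K)*(2 + z)/4 (o(K, z) = 3/4 + ((K - 4)*(z + 2))/4 = 3/4 + ((-4 + K)*(2 + z))/4 = 3/4 + (-4 + K)*(2 + z)/4)
E(Z) = 10 (E(Z) = 6 - 1*(-4) = 6 + 4 = 10)
m(G, b) = -(-10 + G)**2/2 (m(G, b) = -(G - 1*10)**2/2 = -(G - 10)**2/2 = -(-10 + G)**2/2)
m(-18, 7 - 1*(-1)) + (219 + 20) = -(-10 - 18)**2/2 + (219 + 20) = -1/2*(-28)**2 + 239 = -1/2*784 + 239 = -392 + 239 = -153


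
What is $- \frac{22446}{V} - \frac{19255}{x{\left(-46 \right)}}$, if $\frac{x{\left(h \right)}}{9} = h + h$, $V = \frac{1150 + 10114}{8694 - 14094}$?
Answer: $\frac{1571522555}{145728} \approx 10784.0$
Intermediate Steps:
$V = - \frac{1408}{675}$ ($V = \frac{11264}{-5400} = 11264 \left(- \frac{1}{5400}\right) = - \frac{1408}{675} \approx -2.0859$)
$x{\left(h \right)} = 18 h$ ($x{\left(h \right)} = 9 \left(h + h\right) = 9 \cdot 2 h = 18 h$)
$- \frac{22446}{V} - \frac{19255}{x{\left(-46 \right)}} = - \frac{22446}{- \frac{1408}{675}} - \frac{19255}{18 \left(-46\right)} = \left(-22446\right) \left(- \frac{675}{1408}\right) - \frac{19255}{-828} = \frac{7575525}{704} - - \frac{19255}{828} = \frac{7575525}{704} + \frac{19255}{828} = \frac{1571522555}{145728}$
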